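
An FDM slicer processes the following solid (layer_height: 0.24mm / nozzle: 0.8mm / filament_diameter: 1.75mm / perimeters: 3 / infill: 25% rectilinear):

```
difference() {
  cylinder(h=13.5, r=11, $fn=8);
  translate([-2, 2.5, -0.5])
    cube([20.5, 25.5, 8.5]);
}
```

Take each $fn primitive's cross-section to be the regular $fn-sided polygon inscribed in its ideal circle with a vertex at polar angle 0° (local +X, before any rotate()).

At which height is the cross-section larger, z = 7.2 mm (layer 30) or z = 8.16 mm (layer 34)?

Layer 30 (z = 7.2): the r=11 cylinder contributes a regular 8-gon of circumradius 11 (area = (8/2)·11.000²·sin(360°/8) = 342.24 mm²); the cube at (-2, 2.5) (footprint 20.5×25.5) is included at this height (area 522.75 mm²); After the difference (first − rest): starting from the r=11 cylinder (342.24 mm²), the 20.5×25.5 cube at (-2, 2.5) partially overlaps it — only the 75.53 mm² overlap (of its 522.75 mm²) is removed, clipping the outline — area = 266.71 mm². So its area = 266.71 mm². Layer 34 (z = 8.16): the cylinder: section is a regular 8-gon, circumradius r=11 (area = (8/2)·11.000²·sin(360°/8) = 342.24 mm²); the cube at (-2, 2.5) is absent (z outside [-0.5, 8]); Taking the first minus the rest: none of the subtracted shapes is present at this height, so the r=11 cylinder is unchanged — area = 342.24 mm². So its area = 342.24 mm². Layer 34 is larger (342.24 vs 266.71 mm²).

layer 34 (z = 8.16 mm)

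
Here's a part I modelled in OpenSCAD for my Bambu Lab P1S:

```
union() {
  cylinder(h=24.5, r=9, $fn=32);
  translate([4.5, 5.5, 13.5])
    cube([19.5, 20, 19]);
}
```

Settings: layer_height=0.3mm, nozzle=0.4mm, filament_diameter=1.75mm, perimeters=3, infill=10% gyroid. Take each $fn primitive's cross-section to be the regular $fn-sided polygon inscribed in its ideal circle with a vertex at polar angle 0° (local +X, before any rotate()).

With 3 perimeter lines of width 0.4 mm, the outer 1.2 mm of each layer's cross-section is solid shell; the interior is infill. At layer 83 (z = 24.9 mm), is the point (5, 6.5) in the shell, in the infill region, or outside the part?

shell

At z = 24.9 mm: the cylinder is not intersected at this z (z outside [0, 24.5]); the cube at (4.5, 5.5) (footprint 19.5×20) is included at this height; Merging all regions: only the 19.5×20 cube at (4.5, 5.5) is present, so the union is just that shape — 1 connected region. Overall, the cross-section is a single solid region. The nearest boundary edge runs (4.50, 25.50)→(4.50, 5.50); distance from the point to it = 0.50 mm. The point is inside the cross-section, 0.50 mm from the nearest boundary — within the 1.2 mm shell band (3 × 0.4).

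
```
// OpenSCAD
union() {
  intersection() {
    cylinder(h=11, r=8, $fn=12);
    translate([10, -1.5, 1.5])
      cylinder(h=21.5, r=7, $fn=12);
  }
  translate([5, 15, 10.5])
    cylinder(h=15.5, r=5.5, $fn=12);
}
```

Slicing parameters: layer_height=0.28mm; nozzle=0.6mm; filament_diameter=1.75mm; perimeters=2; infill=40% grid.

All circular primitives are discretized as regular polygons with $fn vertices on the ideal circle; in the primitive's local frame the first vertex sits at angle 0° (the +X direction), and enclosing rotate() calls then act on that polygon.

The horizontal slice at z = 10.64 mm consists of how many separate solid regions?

2

At z = 10.64 mm: the r=8 cylinder gives a regular 12-gon of circumradius 8 (constant along its height); the cylinder at (10, -1.5): section is a regular 12-gon, circumradius r=7; Taking the intersection: the r=7 cylinder at (10, -1.5) partially overlaps the r=8 cylinder; clipping to the common part keeps 33.22 mm² — 1 connected region; the r=5.5 cylinder at (5, 15) gives a regular 12-gon of circumradius 5.5 (constant along its height); Taking the union: the 2 present regions are separate (no shared area or edge), so areas and boundary lengths simply add and each stays a separate island — 2 connected regions. The result has 2 disconnected regions.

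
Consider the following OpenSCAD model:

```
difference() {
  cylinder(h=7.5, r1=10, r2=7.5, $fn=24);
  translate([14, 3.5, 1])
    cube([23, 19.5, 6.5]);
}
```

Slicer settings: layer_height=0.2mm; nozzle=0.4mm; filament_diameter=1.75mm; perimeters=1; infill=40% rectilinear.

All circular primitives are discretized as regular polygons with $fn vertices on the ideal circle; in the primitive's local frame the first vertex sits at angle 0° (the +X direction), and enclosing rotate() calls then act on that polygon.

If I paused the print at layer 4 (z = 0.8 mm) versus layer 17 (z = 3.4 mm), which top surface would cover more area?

layer 4 (z = 0.8 mm)

Layer 4 (z = 0.8): the cone contributes a regular 24-gon of circumradius 9.733 (interpolated between r1=10 and r2=7.5 at t=0.107) (area = (24/2)·9.733²·sin(360°/24) = 294.24 mm²); the cube at (14, 3.5) does not reach this height (z outside [1, 7.5]); After the difference (first − rest): none of the subtracted shapes is present at this height, so the cone is unchanged — area = 294.24 mm². So its area = 294.24 mm². Layer 17 (z = 3.4): the cone: at t=0.453 of its height the radius interpolates to r₁+(r₂−r₁)t = 8.867, giving a regular 24-gon of that circumradius (area = (24/2)·8.867²·sin(360°/24) = 244.17 mm²); the cube at (14, 3.5) (footprint 23×19.5) is included at this height (area 448.50 mm²); Taking the first minus the rest: starting from the cone (244.17 mm²), the 23×19.5 cube at (14, 3.5) misses the remaining region (no effect) — area = 244.17 mm². So its area = 244.17 mm². Layer 4 is larger (294.24 vs 244.17 mm²).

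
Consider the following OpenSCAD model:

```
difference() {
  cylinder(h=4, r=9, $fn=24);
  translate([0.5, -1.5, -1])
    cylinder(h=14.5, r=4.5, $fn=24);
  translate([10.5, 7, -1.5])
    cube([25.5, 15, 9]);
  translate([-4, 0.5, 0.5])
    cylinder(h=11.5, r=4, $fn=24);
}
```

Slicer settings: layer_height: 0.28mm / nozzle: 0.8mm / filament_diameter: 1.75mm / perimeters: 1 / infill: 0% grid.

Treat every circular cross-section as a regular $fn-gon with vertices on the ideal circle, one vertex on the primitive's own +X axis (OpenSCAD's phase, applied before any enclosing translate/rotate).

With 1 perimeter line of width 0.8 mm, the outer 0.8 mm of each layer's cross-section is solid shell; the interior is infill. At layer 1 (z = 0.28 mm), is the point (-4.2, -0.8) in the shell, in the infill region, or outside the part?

At z = 0.28 mm: the r=9 cylinder contributes a regular 24-gon of circumradius 9; the cylinder at (0.5, -1.5): section is a regular 24-gon, circumradius r=4.5; the cube at (10.5, 7) is present — its section is the full 25.5×15 rectangle; the cylinder at (-4, 0.5) is not intersected at this z (z outside [0.5, 12]); Taking the first minus the rest: starting from the r=9 cylinder, the r=4.5 cylinder at (0.5, -1.5) lies wholly inside it (removes its full 62.89 mm² and its 28.19 mm outline becomes a hole wall); the 25.5×15 cube at (10.5, 7) misses the remaining region (no effect) — 1 connected region with 1 hole. Overall, the cross-section is one region with 1 hole. The nearest boundary edge runs (-3.85, -0.34)→(-4.00, -1.50); distance from the point to it = 0.29 mm. The point is inside the cross-section, 0.29 mm from the nearest boundary — within the 0.8 mm shell band (1 × 0.8).

shell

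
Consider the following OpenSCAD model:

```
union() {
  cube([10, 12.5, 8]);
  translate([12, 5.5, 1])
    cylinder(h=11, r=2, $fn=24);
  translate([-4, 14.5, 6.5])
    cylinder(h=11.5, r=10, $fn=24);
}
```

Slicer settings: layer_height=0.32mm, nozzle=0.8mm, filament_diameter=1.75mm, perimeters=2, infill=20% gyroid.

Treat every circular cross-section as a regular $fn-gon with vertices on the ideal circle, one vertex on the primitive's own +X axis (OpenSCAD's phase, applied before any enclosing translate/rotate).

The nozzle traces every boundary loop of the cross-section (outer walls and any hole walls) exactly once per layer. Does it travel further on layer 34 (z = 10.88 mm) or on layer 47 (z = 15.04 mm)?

Layer 34 (z = 10.88): the cube does not reach this height (z outside [0, 8]); the r=2 cylinder at (12, 5.5) contributes a regular 24-gon of circumradius 2 (perimeter = 2·24·2.000·sin(180°/24) = 12.53 mm); the r=10 cylinder at (-4, 14.5) contributes a regular 24-gon of circumradius 10 (perimeter = 2·24·10.000·sin(180°/24) = 62.65 mm); Taking the union: the 2 present regions are separate (no shared area or edge), so areas and boundary lengths simply add and each stays a separate island — boundary = 75.18 mm. So its perimeter = 75.18 mm. Layer 47 (z = 15.04): the cube is not intersected at this z (z outside [0, 8]); the cylinder at (12, 5.5) does not reach this height (z outside [1, 12]); the r=10 cylinder at (-4, 14.5) contributes a regular 24-gon of circumradius 10 (perimeter = 2·24·10.000·sin(180°/24) = 62.65 mm); Taking the union: only the r=10 cylinder at (-4, 14.5) is present, so the union is just that shape — boundary = 62.65 mm. So its perimeter = 62.65 mm. Layer 34 is larger (75.18 vs 62.65 mm).

layer 34 (z = 10.88 mm)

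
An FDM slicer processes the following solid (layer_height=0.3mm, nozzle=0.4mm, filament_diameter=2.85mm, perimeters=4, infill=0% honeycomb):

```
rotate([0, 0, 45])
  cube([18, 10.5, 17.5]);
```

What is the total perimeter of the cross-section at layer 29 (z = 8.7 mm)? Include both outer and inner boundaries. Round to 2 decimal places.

At z = 8.7 mm: the cube is present — its section is the full 18×10.5 rectangle (perimeter 57.00 mm); (whole slice rotated 45° about Z — lengths, areas and connectivity unchanged). Overall, the cross-section is a single solid region. Total boundary length (outer) = 57.00 mm.

57.00 mm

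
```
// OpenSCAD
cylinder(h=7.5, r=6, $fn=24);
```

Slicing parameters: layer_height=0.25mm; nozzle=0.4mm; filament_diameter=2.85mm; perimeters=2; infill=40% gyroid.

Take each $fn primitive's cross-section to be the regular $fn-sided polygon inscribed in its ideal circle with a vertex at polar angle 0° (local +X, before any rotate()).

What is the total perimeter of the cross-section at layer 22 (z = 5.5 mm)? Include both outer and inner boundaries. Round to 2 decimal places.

At z = 5.5 mm: the r=6 cylinder contributes a regular 24-gon of circumradius 6 (perimeter = 2·24·6.000·sin(180°/24) = 37.59 mm). Overall, the cross-section is a single solid region. Total boundary length (outer) = 37.59 mm.

37.59 mm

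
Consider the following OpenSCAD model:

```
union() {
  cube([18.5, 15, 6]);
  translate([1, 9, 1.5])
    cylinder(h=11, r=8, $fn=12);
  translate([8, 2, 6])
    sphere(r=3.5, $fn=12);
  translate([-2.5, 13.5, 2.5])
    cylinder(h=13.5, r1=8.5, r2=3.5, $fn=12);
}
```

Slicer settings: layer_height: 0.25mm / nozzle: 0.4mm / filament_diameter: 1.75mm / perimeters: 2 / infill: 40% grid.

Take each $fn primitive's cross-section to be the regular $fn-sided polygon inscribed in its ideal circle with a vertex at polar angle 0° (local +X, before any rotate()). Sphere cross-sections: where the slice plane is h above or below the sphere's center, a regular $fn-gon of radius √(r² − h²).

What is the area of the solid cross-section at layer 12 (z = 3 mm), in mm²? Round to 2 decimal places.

462.73 mm²

At z = 3 mm: the 18.5×15 cube contributes its full rectangle (area 277.50 mm²); the r=8 cylinder at (1, 9) gives a regular 12-gon of circumradius 8 (constant along its height) (area = (12/2)·8.000²·sin(360°/12) = 192.00 mm²); the sphere at (8, 2): section is a regular 12-gon, circumradius = √(r²−h²) = √(3.5²−3²) = 1.803 (area = (12/2)·1.803²·sin(360°/12) = 9.75 mm²); the cone at (-2.5, 13.5) (r1=8.5→r2=3.5) has section circumradius 8.315 here — a regular 12-gon (area = (12/2)·8.315²·sin(360°/12) = 207.41 mm²); Taking the union: the regions partially overlap — summed areas 686.66 mm² minus the doubly-counted overlap 223.93 mm² gives 462.73 mm² — area = 462.73 mm². Overall, the cross-section is a single solid region. Net area = 462.73 mm².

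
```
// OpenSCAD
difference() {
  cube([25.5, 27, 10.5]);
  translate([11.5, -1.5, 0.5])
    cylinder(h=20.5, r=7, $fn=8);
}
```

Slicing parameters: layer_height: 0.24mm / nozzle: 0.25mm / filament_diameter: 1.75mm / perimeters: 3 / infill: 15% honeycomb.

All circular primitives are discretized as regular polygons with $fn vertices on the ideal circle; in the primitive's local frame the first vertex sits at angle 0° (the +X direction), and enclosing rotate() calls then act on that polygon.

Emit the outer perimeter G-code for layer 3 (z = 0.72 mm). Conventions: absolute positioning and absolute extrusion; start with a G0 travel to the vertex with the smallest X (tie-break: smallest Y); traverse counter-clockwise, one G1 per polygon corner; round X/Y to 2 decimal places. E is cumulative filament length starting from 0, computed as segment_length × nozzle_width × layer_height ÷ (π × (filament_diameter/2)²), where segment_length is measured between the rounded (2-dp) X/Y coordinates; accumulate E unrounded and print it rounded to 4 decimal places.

G0 X0.00 Y0.00 Z0.72
G1 X5.12 Y0.00 E0.1277
G1 X6.55 Y3.45 E0.2209
G1 X11.50 Y5.50 E0.3545
G1 X16.45 Y3.45 E0.4882
G1 X17.88 Y0.00 E0.5813
G1 X25.50 Y0.00 E0.7714
G1 X25.50 Y27.00 E1.4449
G1 X0.00 Y27.00 E2.0810
G1 X0.00 Y0.00 E2.7546

At z = 0.72 mm: the cube (footprint 25.5×27) is included at this height; the r=7 cylinder at (11.5, -1.5) contributes a regular 8-gon of circumradius 7; Subtracting the remaining from the first: starting from the 25.5×27 cube, the r=7 cylinder at (11.5, -1.5) partially overlaps it — only the 49.23 mm² overlap (of its 138.59 mm²) is removed, clipping the outline — 1 connected region. The outline is a single polygon with 9 vertices. Extrusion per mm of travel: 0.25 × 0.24 / (π × 0.875²) = 0.024945. Accumulating E over each segment gives final E = 2.7546.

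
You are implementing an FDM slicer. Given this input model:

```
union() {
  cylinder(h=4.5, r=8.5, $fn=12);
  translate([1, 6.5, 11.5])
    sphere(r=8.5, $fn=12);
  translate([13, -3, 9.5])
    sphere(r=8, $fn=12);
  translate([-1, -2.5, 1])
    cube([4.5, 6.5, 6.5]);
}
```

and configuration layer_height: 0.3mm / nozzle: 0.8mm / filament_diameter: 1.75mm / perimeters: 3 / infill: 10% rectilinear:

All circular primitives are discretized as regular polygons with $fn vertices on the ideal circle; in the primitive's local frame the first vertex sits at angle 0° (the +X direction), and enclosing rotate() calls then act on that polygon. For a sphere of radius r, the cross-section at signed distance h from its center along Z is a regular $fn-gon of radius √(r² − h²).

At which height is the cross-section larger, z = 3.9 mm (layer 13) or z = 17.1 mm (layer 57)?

Layer 13 (z = 3.9): the r=8.5 cylinder gives a regular 12-gon of circumradius 8.5 (constant along its height) (area = (12/2)·8.500²·sin(360°/12) = 216.75 mm²); the r=8.5 sphere at (1, 6.5) slices to a regular 12-gon of circumradius 3.807 (√(r²−h²) with h=7.6 from center) (area = (12/2)·3.807²·sin(360°/12) = 43.47 mm²); the r=8 sphere at (13, -3) slices to a regular 12-gon of circumradius 5.713 (√(r²−h²) with h=5.6 from center) (area = (12/2)·5.713²·sin(360°/12) = 97.92 mm²); the cube at (-1, -2.5) (footprint 4.5×6.5) is included at this height (area 29.25 mm²); Merging all regions: the regions partially overlap — summed areas 387.39 mm² minus the doubly-counted overlap 63.12 mm² gives 324.27 mm² — area = 324.27 mm². So its area = 324.27 mm². Layer 57 (z = 17.1): the cylinder is not intersected at this z (z outside [0, 4.5]); the sphere at (1, 6.5): section is a regular 12-gon, circumradius = √(r²−h²) = √(8.5²−5.6²) = 6.395 (area = (12/2)·6.395²·sin(360°/12) = 122.67 mm²); the r=8 sphere at (13, -3) slices to a regular 12-gon of circumradius 2.498 (√(r²−h²) with h=7.6 from center) (area = (12/2)·2.498²·sin(360°/12) = 18.72 mm²); the cube at (-1, -2.5) is not intersected at this z (z outside [1, 7.5]); Combining (union): the 2 present regions are separate (no shared area or edge), so areas and boundary lengths simply add and each stays a separate island — area = 141.39 mm². So its area = 141.39 mm². Layer 13 is larger (324.27 vs 141.39 mm²).

layer 13 (z = 3.9 mm)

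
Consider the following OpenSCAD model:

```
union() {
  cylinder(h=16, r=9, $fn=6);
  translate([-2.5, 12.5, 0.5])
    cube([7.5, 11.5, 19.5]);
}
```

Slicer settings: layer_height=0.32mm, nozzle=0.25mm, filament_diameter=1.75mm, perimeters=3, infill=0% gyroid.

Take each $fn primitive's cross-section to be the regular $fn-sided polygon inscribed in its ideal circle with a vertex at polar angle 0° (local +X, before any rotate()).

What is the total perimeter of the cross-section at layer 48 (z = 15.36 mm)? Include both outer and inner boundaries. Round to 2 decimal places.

92.00 mm

At z = 15.36 mm: the r=9 cylinder contributes a regular 6-gon of circumradius 9 (perimeter = 2·6·9.000·sin(180°/6) = 54.00 mm); the 7.5×11.5 cube at (-2.5, 12.5) contributes its full rectangle (perimeter 38.00 mm); Combining (union): the 2 present regions are separate (no shared area or edge), so areas and boundary lengths simply add and each stays a separate island — boundary = 92.00 mm. Overall, the cross-section has 2 separate islands. Total boundary length (outer) = 92.00 mm.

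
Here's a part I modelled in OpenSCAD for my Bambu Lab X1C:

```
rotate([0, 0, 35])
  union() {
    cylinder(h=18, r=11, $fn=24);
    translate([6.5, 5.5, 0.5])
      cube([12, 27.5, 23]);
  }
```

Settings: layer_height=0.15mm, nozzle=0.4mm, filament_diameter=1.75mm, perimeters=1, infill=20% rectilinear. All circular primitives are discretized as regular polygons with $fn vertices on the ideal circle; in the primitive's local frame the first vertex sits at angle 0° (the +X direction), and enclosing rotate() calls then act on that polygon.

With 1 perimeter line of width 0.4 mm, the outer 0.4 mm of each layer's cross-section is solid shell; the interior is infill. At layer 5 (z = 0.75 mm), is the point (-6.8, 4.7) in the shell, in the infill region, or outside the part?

infill

At z = 0.75 mm: the r=11 cylinder gives a regular 24-gon of circumradius 11 (constant along its height); the cube at (6.5, 5.5) (footprint 12×27.5) is included at this height; Combining (union): the regions partially overlap (shared area 5.53 mm²), so overlapping operands fuse into one piece — 1 connected region; (rotated 35° about Z; rotation is an isometry so areas/perimeters/island counts are preserved). Overall, the cross-section is a single solid region. Undo the 35° rotation: the query point maps to (-2.874, 7.750) in the un-rotated model frame. The nearest boundary edge runs (-5.50, 9.53)→(-2.85, 10.63); distance from the point to it = 2.65 mm. The point is inside the cross-section and 2.65 mm from the nearest boundary — more than the 0.4 mm shell width (1 × 0.4), so it's in the infill interior.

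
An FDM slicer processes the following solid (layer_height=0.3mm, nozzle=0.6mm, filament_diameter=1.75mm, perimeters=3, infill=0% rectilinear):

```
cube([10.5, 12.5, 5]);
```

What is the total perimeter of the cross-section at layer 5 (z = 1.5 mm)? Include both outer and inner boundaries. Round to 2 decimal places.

46.00 mm

At z = 1.5 mm: the cube is present — its section is the full 10.5×12.5 rectangle (perimeter 46.00 mm). Overall, the cross-section is a single solid region. Total boundary length (outer) = 46.00 mm.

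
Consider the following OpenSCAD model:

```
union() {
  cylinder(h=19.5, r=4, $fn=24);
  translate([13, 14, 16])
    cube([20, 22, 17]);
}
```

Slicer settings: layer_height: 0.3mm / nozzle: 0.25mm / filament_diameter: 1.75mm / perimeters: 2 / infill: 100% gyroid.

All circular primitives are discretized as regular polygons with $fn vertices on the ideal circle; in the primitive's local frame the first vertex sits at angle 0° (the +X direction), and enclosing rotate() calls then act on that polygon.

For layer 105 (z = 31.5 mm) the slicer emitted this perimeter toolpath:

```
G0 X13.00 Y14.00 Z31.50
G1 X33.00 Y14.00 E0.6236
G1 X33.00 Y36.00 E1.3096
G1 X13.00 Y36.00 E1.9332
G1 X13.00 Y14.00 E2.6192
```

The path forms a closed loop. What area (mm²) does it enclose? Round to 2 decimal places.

440.00 mm²

Apply the shoelace formula to the sequence of (X, Y) vertices; enclosed area = 440.00 mm².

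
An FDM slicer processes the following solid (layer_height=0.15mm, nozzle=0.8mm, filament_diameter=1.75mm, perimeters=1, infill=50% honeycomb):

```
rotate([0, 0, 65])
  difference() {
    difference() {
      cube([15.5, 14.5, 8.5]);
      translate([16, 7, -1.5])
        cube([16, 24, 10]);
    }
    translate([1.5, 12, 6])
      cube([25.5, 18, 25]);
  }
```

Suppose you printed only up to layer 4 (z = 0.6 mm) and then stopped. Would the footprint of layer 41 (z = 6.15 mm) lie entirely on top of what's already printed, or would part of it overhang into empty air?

Compare the two slices. At z = 0.6: the 15.5×14.5 cube contributes its full rectangle (area 224.75 mm²); the cube at (16, 7) is present — its section is the full 16×24 rectangle (area 384.00 mm²); Taking the first minus the rest: starting from the 15.5×14.5 cube (224.75 mm²), the 16×24 cube at (16, 7) misses the remaining region (no effect) — area = 224.75 mm²; the cube at (1.5, 12) is not intersected at this z (z outside [6, 31]); Taking the first minus the rest: none of the subtracted shapes is present at this height, so the result so far is unchanged — area = 224.75 mm²; (whole slice rotated 65° about Z — lengths, areas and connectivity unchanged). At z = 6.15: the cube (footprint 15.5×14.5) is included at this height (area 224.75 mm²); the cube at (16, 7) (footprint 16×24) is included at this height (area 384.00 mm²); Subtracting the remaining from the first: starting from the 15.5×14.5 cube (224.75 mm²), the 16×24 cube at (16, 7) misses the remaining region (no effect) — area = 224.75 mm²; the 25.5×18 cube at (1.5, 12) contributes its full rectangle (area 459.00 mm²); Subtracting the remaining from the first: starting from that combined region (224.75 mm²), the 25.5×18 cube at (1.5, 12) partially overlaps it — only the 35.00 mm² overlap (of its 459.00 mm²) is removed, clipping the outline — area = 189.75 mm²; (whole slice rotated 65° about Z — lengths, areas and connectivity unchanged). Checking containment: the cross-section at z = 6.15 is a subset of the cross-section at z = 0.6.

entirely on top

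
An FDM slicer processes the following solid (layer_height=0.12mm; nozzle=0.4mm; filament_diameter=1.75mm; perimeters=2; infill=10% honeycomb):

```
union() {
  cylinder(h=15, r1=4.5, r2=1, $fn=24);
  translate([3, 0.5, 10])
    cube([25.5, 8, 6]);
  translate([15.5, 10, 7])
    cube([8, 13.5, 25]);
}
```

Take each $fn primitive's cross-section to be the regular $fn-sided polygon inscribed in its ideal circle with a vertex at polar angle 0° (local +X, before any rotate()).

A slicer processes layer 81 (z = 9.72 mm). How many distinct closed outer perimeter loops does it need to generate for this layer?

At z = 9.72 mm: the cone (r1=4.5→r2=1) has section circumradius 2.232 here — a regular 24-gon; the cube at (3, 0.5) is not intersected at this z (z outside [10, 16]); the cube at (15.5, 10) is present — its section is the full 8×13.5 rectangle; Taking the union: the 2 present regions are separate (no shared area or edge), so areas and boundary lengths simply add and each stays a separate island — 2 connected regions. The result has 2 disconnected regions.

2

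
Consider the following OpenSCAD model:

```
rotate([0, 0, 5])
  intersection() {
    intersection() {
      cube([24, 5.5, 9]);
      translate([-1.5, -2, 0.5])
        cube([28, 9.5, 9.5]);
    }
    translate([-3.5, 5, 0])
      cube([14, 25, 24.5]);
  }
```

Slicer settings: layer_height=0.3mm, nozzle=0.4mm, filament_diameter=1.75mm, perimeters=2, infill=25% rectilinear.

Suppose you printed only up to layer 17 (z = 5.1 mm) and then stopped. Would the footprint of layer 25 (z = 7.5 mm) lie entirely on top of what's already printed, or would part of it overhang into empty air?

Compare the two slices. At z = 5.1: the 24×5.5 cube contributes its full rectangle (area 132.00 mm²); the cube at (-1.5, -2) (footprint 28×9.5) is included at this height (area 266.00 mm²); After intersecting: the 24×5.5 cube lies inside the 28×9.5 cube at (-1.5, -2), so it is kept whole — area = 132.00 mm²; the 14×25 cube at (-3.5, 5) contributes its full rectangle (area 350.00 mm²); After intersecting: the 14×25 cube at (-3.5, 5) partially overlaps that combined region; clipping to the common part keeps 5.25 mm² — area = 5.25 mm²; (whole slice rotated 5° about Z — lengths, areas and connectivity unchanged). At z = 7.5: the cube is present — its section is the full 24×5.5 rectangle (area 132.00 mm²); the cube at (-1.5, -2) (footprint 28×9.5) is included at this height (area 266.00 mm²); Keeping only the common overlap: the 24×5.5 cube lies inside the 28×9.5 cube at (-1.5, -2), so it is kept whole — area = 132.00 mm²; the cube at (-3.5, 5) is present — its section is the full 14×25 rectangle (area 350.00 mm²); Taking the intersection: the 14×25 cube at (-3.5, 5) partially overlaps the result so far; clipping to the common part keeps 5.25 mm² — area = 5.25 mm²; (rotated 5° about Z; rotation is an isometry so areas/perimeters/island counts are preserved). Checking containment: the cross-section at z = 7.5 is a subset of the cross-section at z = 5.1.

entirely on top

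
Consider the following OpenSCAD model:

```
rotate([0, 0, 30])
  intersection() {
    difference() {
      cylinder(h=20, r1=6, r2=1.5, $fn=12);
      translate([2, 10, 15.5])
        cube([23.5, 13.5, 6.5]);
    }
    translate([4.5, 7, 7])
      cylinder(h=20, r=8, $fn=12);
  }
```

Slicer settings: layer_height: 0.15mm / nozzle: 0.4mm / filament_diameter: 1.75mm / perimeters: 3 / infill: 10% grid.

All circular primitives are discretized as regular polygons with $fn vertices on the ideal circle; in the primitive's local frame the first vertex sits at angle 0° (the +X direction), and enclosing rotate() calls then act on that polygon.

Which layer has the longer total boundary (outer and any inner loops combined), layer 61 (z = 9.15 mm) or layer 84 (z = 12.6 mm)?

Layer 61 (z = 9.15): the cone (r1=6→r2=1.5) has section circumradius 3.941 here — a regular 12-gon (perimeter = 2·12·3.941·sin(180°/12) = 24.48 mm); the cube at (2, 10) is absent (z outside [15.5, 22]); Subtracting the remaining from the first: none of the subtracted shapes is present at this height, so the cone is unchanged — boundary = 24.48 mm; the cylinder at (4.5, 7): section is a regular 12-gon, circumradius r=8 (perimeter = 2·12·8.000·sin(180°/12) = 49.69 mm); Taking the intersection: the r=8 cylinder at (4.5, 7) partially overlaps the result so far; clipping to the common part keeps 17.11 mm² — boundary = 17.05 mm; (whole slice rotated 30° about Z — lengths, areas and connectivity unchanged). So its perimeter = 17.05 mm. Layer 84 (z = 12.6): the cone (r1=6→r2=1.5) has section circumradius 3.165 here — a regular 12-gon (perimeter = 2·12·3.165·sin(180°/12) = 19.66 mm); the cube at (2, 10) does not reach this height (z outside [15.5, 22]); Subtracting the remaining from the first: none of the subtracted shapes is present at this height, so the cone is unchanged — boundary = 19.66 mm; the r=8 cylinder at (4.5, 7) gives a regular 12-gon of circumradius 8 (constant along its height) (perimeter = 2·12·8.000·sin(180°/12) = 49.69 mm); Keeping only the common overlap: the r=8 cylinder at (4.5, 7) partially overlaps the result so far; clipping to the common part keeps 10.66 mm² — boundary = 13.54 mm; (rotated 30° about Z; rotation is an isometry so areas/perimeters/island counts are preserved). So its perimeter = 13.54 mm. Layer 61 is larger (17.05 vs 13.54 mm).

layer 61 (z = 9.15 mm)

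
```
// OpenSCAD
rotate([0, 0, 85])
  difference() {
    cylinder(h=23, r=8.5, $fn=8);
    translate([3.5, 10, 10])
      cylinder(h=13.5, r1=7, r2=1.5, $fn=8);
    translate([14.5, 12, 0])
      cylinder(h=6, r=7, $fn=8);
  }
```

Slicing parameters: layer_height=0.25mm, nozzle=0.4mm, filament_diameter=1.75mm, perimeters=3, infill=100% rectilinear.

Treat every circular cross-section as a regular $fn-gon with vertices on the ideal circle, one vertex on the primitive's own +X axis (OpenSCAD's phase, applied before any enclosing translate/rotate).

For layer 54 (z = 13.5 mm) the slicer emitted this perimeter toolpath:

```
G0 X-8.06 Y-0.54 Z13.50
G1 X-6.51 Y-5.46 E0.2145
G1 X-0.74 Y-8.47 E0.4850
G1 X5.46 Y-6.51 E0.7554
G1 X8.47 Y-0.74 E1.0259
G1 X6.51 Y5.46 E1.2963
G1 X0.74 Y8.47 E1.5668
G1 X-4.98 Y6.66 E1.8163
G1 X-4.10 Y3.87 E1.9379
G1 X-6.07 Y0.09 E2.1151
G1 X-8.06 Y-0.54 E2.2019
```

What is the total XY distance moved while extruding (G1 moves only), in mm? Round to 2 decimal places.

Sum the Euclidean lengths of each G1 segment: total = 52.96 mm.

52.96 mm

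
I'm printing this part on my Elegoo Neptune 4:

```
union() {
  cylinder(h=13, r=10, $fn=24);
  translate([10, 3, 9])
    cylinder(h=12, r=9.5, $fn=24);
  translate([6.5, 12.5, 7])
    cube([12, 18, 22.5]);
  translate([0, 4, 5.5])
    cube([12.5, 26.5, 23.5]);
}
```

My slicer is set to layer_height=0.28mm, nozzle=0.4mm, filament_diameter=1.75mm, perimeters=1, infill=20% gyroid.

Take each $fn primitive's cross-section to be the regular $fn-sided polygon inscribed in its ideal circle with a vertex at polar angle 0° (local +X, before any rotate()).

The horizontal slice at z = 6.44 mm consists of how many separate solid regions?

At z = 6.44 mm: the cylinder: section is a regular 24-gon, circumradius r=10; the cylinder at (10, 3) does not reach this height (z outside [9, 21]); the cube at (6.5, 12.5) is absent (z outside [7, 29.5]); the cube at (0, 4) (footprint 12.5×26.5) is included at this height; Merging all regions: the regions partially overlap (shared area 38.98 mm²), so overlapping operands fuse into one piece — 1 connected region. The result has 1 disconnected region.

1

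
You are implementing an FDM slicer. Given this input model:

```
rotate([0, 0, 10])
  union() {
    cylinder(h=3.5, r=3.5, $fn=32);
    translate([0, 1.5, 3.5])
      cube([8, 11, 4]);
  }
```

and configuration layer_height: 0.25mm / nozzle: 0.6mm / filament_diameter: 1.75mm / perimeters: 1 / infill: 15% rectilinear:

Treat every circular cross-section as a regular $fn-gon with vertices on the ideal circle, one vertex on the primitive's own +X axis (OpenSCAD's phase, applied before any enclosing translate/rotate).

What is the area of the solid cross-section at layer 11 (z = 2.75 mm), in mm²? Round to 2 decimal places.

At z = 2.75 mm: the r=3.5 cylinder gives a regular 32-gon of circumradius 3.5 (constant along its height) (area = (32/2)·3.500²·sin(360°/32) = 38.24 mm²); the cube at (0, 1.5) is not intersected at this z (z outside [3.5, 7.5]); Combining (union): only the r=3.5 cylinder is present, so the union is just that shape — area = 38.24 mm²; (whole slice rotated 10° about Z — lengths, areas and connectivity unchanged). Overall, the cross-section is a single solid region. Net area = 38.24 mm².

38.24 mm²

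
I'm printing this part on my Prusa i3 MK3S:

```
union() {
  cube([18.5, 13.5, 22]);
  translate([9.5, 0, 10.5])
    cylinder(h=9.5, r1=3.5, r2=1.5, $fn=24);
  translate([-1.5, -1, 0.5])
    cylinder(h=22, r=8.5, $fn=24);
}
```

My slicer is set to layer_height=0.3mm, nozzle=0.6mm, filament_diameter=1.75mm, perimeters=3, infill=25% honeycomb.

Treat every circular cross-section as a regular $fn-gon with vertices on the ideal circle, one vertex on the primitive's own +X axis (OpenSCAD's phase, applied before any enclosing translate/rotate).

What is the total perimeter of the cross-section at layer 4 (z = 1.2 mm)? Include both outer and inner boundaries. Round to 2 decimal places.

At z = 1.2 mm: the cube (footprint 18.5×13.5) is included at this height (perimeter 64.00 mm); the cone at (9.5, 0) is not intersected at this z (z outside [10.5, 20]); the r=8.5 cylinder at (-1.5, -1) gives a regular 24-gon of circumradius 8.5 (constant along its height) (perimeter = 2·24·8.500·sin(180°/24) = 53.25 mm); Combining (union): the regions partially overlap (shared area 36.56 mm²), so the edge portions inside another operand are dropped and the merged outline is re-measured after clipping — boundary = 92.29 mm. Overall, the cross-section is a single solid region. Total boundary length (outer) = 92.29 mm.

92.29 mm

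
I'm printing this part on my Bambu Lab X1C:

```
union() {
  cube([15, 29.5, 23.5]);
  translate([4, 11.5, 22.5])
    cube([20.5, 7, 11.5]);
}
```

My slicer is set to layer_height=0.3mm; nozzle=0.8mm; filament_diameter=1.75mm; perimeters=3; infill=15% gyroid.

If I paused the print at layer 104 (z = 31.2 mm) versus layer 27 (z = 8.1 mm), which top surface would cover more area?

layer 27 (z = 8.1 mm)

Layer 104 (z = 31.2): the cube is absent (z outside [0, 23.5]); the 20.5×7 cube at (4, 11.5) contributes its full rectangle (area 143.50 mm²); Merging all regions: only the 20.5×7 cube at (4, 11.5) is present, so the union is just that shape — area = 143.50 mm². So its area = 143.50 mm². Layer 27 (z = 8.1): the cube (footprint 15×29.5) is included at this height (area 442.50 mm²); the cube at (4, 11.5) is not intersected at this z (z outside [22.5, 34]); Merging all regions: only the 15×29.5 cube is present, so the union is just that shape — area = 442.50 mm². So its area = 442.50 mm². Layer 27 is larger (442.50 vs 143.50 mm²).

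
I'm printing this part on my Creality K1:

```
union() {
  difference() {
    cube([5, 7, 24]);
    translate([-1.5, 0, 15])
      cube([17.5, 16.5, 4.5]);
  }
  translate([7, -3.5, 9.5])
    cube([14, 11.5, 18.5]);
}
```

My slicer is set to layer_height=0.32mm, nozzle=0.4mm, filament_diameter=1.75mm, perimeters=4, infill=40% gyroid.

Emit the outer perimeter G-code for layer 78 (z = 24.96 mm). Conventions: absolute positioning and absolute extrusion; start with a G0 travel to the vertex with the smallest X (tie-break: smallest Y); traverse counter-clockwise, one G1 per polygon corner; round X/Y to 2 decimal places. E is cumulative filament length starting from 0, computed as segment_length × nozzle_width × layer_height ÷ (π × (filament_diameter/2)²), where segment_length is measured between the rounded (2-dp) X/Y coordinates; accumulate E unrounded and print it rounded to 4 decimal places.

G0 X7.00 Y-3.50 Z24.96
G1 X21.00 Y-3.50 E0.7450
G1 X21.00 Y8.00 E1.3570
G1 X7.00 Y8.00 E2.1020
G1 X7.00 Y-3.50 E2.7140

At z = 24.96 mm: the cube is not intersected at this z (z outside [0, 24]); the cube at (-1.5, 0) does not reach this height (z outside [15, 19.5]); Subtracting the remaining from the first: the first operand is absent here, so nothing remains; the 14×11.5 cube at (7, -3.5) contributes its full rectangle; Combining (union): only the 14×11.5 cube at (7, -3.5) is present, so the union is just that shape — 1 connected region. The outline is a single polygon with 4 vertices. Extrusion per mm of travel: 0.4 × 0.32 / (π × 0.875²) = 0.053216. Accumulating E over each segment gives final E = 2.7140.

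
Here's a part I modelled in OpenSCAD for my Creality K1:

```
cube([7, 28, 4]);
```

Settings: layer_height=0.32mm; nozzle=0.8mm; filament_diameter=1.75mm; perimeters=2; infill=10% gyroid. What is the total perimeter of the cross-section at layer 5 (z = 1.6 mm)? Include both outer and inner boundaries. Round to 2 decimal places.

At z = 1.6 mm: the cube (footprint 7×28) is included at this height (perimeter 70.00 mm). Overall, the cross-section is a single solid region. Total boundary length (outer) = 70.00 mm.

70.00 mm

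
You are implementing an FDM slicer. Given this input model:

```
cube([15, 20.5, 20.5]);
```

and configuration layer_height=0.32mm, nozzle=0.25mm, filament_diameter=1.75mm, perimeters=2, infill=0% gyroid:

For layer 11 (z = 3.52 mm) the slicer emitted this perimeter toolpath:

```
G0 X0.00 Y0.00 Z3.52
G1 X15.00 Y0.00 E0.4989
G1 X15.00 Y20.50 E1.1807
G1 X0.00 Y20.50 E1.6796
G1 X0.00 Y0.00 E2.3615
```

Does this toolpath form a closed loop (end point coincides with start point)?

yes

Start point (G0): (0.00, 0.00). End point (last G1): the path returns to the start — closed.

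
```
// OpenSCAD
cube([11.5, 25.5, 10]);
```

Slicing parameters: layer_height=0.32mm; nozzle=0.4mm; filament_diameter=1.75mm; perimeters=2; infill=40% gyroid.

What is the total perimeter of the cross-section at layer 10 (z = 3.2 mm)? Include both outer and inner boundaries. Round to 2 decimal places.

74.00 mm

At z = 3.2 mm: the 11.5×25.5 cube contributes its full rectangle (perimeter 74.00 mm). Overall, the cross-section is a single solid region. Total boundary length (outer) = 74.00 mm.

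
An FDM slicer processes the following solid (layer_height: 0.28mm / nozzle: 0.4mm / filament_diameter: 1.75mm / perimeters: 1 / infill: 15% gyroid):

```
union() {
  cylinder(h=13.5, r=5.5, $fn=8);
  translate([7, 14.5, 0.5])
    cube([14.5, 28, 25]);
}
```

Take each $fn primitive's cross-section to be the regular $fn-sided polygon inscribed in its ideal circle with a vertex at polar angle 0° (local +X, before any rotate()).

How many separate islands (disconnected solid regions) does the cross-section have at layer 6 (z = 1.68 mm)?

2

At z = 1.68 mm: the cylinder: section is a regular 8-gon, circumradius r=5.5; the cube at (7, 14.5) (footprint 14.5×28) is included at this height; Taking the union: the 2 present regions are separate (no shared area or edge), so areas and boundary lengths simply add and each stays a separate island — 2 connected regions. Overall, the cross-section has 2 separate islands. Island count = 2.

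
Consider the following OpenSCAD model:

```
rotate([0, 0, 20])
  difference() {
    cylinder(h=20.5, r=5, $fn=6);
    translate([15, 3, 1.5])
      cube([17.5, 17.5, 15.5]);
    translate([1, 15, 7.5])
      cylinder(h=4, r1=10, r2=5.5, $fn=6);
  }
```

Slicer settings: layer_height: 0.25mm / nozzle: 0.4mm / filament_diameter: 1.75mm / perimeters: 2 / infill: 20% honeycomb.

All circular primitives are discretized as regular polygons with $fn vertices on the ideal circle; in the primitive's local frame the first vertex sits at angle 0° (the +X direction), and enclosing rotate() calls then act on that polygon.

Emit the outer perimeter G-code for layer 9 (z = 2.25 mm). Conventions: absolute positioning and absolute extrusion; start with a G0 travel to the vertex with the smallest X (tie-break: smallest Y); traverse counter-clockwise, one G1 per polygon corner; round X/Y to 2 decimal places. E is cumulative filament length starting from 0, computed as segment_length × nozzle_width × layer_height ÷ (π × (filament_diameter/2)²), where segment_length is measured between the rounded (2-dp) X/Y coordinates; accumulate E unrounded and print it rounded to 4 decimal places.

At z = 2.25 mm: the r=5 cylinder contributes a regular 6-gon of circumradius 5; the 17.5×17.5 cube at (15, 3) contributes its full rectangle; the cone at (1, 15) is absent (z outside [7.5, 11.5]); Subtracting the remaining from the first: starting from the r=5 cylinder, the 17.5×17.5 cube at (15, 3) misses the remaining region (no effect) — 1 connected region; (rotated 20° about Z; rotation is an isometry so areas/perimeters/island counts are preserved). The outline is a single polygon with 6 vertices. Extrusion per mm of travel: 0.4 × 0.25 / (π × 0.875²) = 0.041575. Accumulating E over each segment gives final E = 1.2468.

G0 X-4.70 Y-1.71 Z2.25
G1 X-0.87 Y-4.92 E0.2078
G1 X3.83 Y-3.21 E0.4157
G1 X4.70 Y1.71 E0.6234
G1 X0.87 Y4.92 E0.8312
G1 X-3.83 Y3.21 E1.0391
G1 X-4.70 Y-1.71 E1.2468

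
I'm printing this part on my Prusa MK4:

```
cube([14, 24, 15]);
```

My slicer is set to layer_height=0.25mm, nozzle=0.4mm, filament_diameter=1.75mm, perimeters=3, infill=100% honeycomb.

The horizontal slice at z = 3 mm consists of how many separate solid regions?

At z = 3 mm: the 14×24 cube contributes its full rectangle. The result has 1 disconnected region.

1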